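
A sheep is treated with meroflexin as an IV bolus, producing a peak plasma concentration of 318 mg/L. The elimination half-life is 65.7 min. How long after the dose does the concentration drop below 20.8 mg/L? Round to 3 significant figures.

k = ln 2 / 65.7 = 0.01055 min⁻¹
C(t) = C₀ e^(−kt)  ⇒  t = ln(C₀/C) / k
t = ln(318/20.8) / 0.01055 = 2.727 / 0.01055 ≈ 258 minutes

258 minutes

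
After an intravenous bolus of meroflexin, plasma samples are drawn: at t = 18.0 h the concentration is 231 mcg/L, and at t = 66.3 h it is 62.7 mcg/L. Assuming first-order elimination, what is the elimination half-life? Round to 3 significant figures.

k = ln(C₁/C₂) / (t₂ − t₁) = ln(231/62.7) / (66.3 − 18.0)
  = 1.304 / 48.30 = 0.02700 h⁻¹
t½ = ln 2 / k = ln 2 / 0.02700 ≈ 25.7 hours

25.7 hours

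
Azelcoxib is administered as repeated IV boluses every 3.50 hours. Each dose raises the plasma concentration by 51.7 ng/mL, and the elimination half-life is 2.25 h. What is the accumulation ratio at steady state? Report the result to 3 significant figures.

k = ln 2 / 2.25 = 0.3081 h⁻¹
Fraction remaining after one interval: e^(−kτ) = e^(−0.3081 × 3.50) = 0.3402
R = 1 / (1 − 0.3402) = 1 / 0.6598 ≈ 1.52

1.52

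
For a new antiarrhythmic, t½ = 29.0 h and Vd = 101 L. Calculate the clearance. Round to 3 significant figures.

2.41 L/h

k = ln 2 / t½ = ln 2 / 29.0 = 0.02390 h⁻¹
CL = k · V = 0.02390 × 101 ≈ 2.41 L/h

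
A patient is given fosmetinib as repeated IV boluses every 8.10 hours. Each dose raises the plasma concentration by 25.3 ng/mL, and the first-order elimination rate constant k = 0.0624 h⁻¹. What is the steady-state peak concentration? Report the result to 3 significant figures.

63.8 ng/mL

Fraction remaining after one interval: e^(−kτ) = e^(−0.06240 × 8.10) = 0.6032
R = 1 / (1 − 0.6032) = 2.520
Css,max = 25.3 × 2.520 ≈ 63.8 ng/mL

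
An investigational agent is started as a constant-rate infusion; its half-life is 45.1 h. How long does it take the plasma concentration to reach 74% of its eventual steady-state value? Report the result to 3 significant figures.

87.6 hours

k = ln 2 / 45.1 = 0.01537 h⁻¹
f = 1 − e^(−kt)  ⇒  t = −ln(1 − f) / k
t = −ln(1 − 0.74) / 0.01537 = 1.347 / 0.01537 ≈ 87.6 hours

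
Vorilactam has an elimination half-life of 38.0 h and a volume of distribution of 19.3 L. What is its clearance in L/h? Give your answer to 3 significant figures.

0.352 L/h

k = ln 2 / t½ = ln 2 / 38.0 = 0.01824 h⁻¹
CL = k · V = 0.01824 × 19.3 ≈ 0.352 L/h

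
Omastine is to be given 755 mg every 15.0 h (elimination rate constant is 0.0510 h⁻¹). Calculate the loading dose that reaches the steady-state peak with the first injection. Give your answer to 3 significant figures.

Accumulation ratio R = 1 / (1 − e^(−kτ)) = 1 / (1 − e^(−0.05100×15.0)) = 1 / (1 − 0.4653) = 1.870
Loading dose = maintenance dose × R = 755 × 1.870 ≈ 1410 mg

1410 mg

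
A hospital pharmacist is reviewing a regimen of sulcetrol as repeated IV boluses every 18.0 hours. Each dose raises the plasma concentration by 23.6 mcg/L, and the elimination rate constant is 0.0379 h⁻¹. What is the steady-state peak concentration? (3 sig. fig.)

47.7 mcg/L

Fraction remaining after one interval: e^(−kτ) = e^(−0.03790 × 18.0) = 0.5055
R = 1 / (1 − 0.5055) = 2.022
Css,max = 23.6 × 2.022 ≈ 47.7 mcg/L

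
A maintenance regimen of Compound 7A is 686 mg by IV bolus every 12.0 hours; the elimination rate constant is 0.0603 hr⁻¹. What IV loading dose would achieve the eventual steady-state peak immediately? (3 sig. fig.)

1330 mg

Accumulation ratio R = 1 / (1 − e^(−kτ)) = 1 / (1 − e^(−0.06030×12.0)) = 1 / (1 − 0.4850) = 1.942
Loading dose = maintenance dose × R = 686 × 1.942 ≈ 1330 mg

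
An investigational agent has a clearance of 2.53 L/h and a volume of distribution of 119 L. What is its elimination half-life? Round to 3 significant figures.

32.6 hours

k = CL / V = 2.53 / 119 = 0.02126 h⁻¹
t½ = ln 2 / k = ln 2 / 0.02126 ≈ 32.6 hours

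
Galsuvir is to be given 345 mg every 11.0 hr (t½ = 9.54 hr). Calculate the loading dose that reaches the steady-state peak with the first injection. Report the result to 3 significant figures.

627 mg

k = ln 2 / 9.54 = 0.07266 hr⁻¹
Accumulation ratio R = 1 / (1 − e^(−kτ)) = 1 / (1 − e^(−0.07266×11.0)) = 1 / (1 − 0.4497) = 1.817
Loading dose = maintenance dose × R = 345 × 1.817 ≈ 627 mg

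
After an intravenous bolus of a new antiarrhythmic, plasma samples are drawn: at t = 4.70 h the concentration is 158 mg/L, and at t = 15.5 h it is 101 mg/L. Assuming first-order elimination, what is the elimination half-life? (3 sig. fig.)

k = ln(C₁/C₂) / (t₂ − t₁) = ln(158/101) / (15.5 − 4.70)
  = 0.4475 / 10.80 = 0.04143 h⁻¹
t½ = ln 2 / k = ln 2 / 0.04143 ≈ 16.7 hours

16.7 hours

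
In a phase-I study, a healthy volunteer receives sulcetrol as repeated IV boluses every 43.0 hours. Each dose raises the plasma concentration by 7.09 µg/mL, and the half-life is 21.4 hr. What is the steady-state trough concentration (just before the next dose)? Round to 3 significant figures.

k = ln 2 / 21.4 = 0.03239 hr⁻¹
Fraction remaining after one interval: e^(−kτ) = e^(−0.03239 × 43.0) = 0.2484
R = 1 / (1 − 0.2484) = 1.330
Css,max = 7.09 × 1.330 = 9.433 µg/mL
Css,min = Css,max × e^(−kτ) = 9.433 × 0.2484 ≈ 2.34 µg/mL

2.34 µg/mL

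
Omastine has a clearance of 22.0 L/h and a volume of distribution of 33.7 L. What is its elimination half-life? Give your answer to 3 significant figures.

1.06 hours

k = CL / V = 22.0 / 33.7 = 0.6528 h⁻¹
t½ = ln 2 / k = ln 2 / 0.6528 ≈ 1.06 hours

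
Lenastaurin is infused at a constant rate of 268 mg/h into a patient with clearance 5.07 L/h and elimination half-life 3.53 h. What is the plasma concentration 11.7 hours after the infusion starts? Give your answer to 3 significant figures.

Css = rate / CL = 268 / 5.07 = 52.86 µg/mL
k = ln 2 / 3.53 = 0.1964 h⁻¹
C(t) = Css (1 − e^(−kt)) = 52.86 × (1 − e^(−2.297)) = 52.86 × 0.8995 ≈ 47.5 µg/mL

47.5 µg/mL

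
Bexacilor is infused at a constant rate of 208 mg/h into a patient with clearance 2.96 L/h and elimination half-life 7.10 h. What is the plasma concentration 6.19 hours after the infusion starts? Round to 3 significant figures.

Css = rate / CL = 208 / 2.96 = 70.27 µg/mL
k = ln 2 / 7.10 = 0.09763 h⁻¹
C(t) = Css (1 − e^(−kt)) = 70.27 × (1 − e^(−0.6043)) = 70.27 × 0.4535 ≈ 31.9 µg/mL

31.9 µg/mL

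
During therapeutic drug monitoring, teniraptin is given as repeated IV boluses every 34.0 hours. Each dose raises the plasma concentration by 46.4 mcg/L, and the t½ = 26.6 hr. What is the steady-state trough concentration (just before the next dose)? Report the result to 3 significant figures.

32.6 mcg/L

k = ln 2 / 26.6 = 0.02606 hr⁻¹
Fraction remaining after one interval: e^(−kτ) = e^(−0.02606 × 34.0) = 0.4123
R = 1 / (1 − 0.4123) = 1.702
Css,max = 46.4 × 1.702 = 78.95 mcg/L
Css,min = Css,max × e^(−kτ) = 78.95 × 0.4123 ≈ 32.6 mcg/L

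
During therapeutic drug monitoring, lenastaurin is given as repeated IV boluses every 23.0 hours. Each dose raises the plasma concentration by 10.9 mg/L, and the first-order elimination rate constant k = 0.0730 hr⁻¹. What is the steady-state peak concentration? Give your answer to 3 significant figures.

Fraction remaining after one interval: e^(−kτ) = e^(−0.07300 × 23.0) = 0.1866
R = 1 / (1 − 0.1866) = 1.229
Css,max = 10.9 × 1.229 ≈ 13.4 mg/L

13.4 mg/L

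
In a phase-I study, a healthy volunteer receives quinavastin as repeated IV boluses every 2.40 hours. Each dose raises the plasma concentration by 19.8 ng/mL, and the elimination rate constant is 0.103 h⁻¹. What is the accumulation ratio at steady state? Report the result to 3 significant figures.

Fraction remaining after one interval: e^(−kτ) = e^(−0.1030 × 2.40) = 0.7810
R = 1 / (1 − 0.7810) = 1 / 0.2190 ≈ 4.57

4.57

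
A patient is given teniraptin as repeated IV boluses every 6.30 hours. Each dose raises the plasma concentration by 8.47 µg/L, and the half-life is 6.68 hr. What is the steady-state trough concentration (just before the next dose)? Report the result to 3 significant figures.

k = ln 2 / 6.68 = 0.1038 hr⁻¹
Fraction remaining after one interval: e^(−kτ) = e^(−0.1038 × 6.30) = 0.5201
R = 1 / (1 − 0.5201) = 2.084
Css,max = 8.47 × 2.084 = 17.65 µg/L
Css,min = Css,max × e^(−kτ) = 17.65 × 0.5201 ≈ 9.18 µg/L

9.18 µg/L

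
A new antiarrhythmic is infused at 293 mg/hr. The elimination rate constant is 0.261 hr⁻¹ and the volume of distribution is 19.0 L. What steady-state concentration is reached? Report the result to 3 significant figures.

CL = k · V = 0.261 × 19.0 = 4.959 L/hr
Css = rate / CL = 293 / 4.959 ≈ 59.1 µg/mL

59.1 µg/mL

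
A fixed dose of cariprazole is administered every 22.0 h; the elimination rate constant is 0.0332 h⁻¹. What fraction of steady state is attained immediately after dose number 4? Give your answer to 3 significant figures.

f_n = 1 − e^(−nkτ) = 1 − e^(−4 × 0.03320 × 22.0) = 1 − e^(−2.922) = 1 − 0.05385 ≈ 0.946

0.946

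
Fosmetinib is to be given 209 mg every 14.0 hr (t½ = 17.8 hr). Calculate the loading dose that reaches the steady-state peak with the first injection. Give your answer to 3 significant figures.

k = ln 2 / 17.8 = 0.03894 hr⁻¹
Accumulation ratio R = 1 / (1 − e^(−kτ)) = 1 / (1 − e^(−0.03894×14.0)) = 1 / (1 − 0.5797) = 2.379
Loading dose = maintenance dose × R = 209 × 2.379 ≈ 497 mg

497 mg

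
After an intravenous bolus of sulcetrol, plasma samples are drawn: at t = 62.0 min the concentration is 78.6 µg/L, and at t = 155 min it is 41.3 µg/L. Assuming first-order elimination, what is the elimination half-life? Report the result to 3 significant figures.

100 minutes

k = ln(C₁/C₂) / (t₂ − t₁) = ln(78.6/41.3) / (155 − 62.0)
  = 0.6435 / 93.00 = 0.006919 min⁻¹
t½ = ln 2 / k = ln 2 / 0.006919 ≈ 100 minutes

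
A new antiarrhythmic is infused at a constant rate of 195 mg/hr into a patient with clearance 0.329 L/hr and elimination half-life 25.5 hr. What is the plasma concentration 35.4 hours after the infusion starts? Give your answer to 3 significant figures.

366 µg/mL

Css = rate / CL = 195 / 0.329 = 592.7 µg/mL
k = ln 2 / 25.5 = 0.02718 hr⁻¹
C(t) = Css (1 − e^(−kt)) = 592.7 × (1 − e^(−0.9623)) = 592.7 × 0.6180 ≈ 366 µg/mL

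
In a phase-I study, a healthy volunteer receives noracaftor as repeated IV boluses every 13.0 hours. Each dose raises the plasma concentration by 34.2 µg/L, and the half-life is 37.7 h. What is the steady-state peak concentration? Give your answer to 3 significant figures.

k = ln 2 / 37.7 = 0.01839 h⁻¹
Fraction remaining after one interval: e^(−kτ) = e^(−0.01839 × 13.0) = 0.7874
R = 1 / (1 − 0.7874) = 4.704
Css,max = 34.2 × 4.704 ≈ 161 µg/L

161 µg/L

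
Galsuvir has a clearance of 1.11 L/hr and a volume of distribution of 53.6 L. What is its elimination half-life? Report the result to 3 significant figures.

k = CL / V = 1.11 / 53.6 = 0.02071 hr⁻¹
t½ = ln 2 / k = ln 2 / 0.02071 ≈ 33.5 hours

33.5 hours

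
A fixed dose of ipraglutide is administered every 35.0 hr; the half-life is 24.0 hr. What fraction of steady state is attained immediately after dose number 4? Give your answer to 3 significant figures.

k = ln 2 / 24.0 = 0.02888 hr⁻¹
f_n = 1 − e^(−nkτ) = 1 − e^(−4 × 0.02888 × 35.0) = 1 − e^(−4.043) = 1 − 0.01754 ≈ 0.982

0.982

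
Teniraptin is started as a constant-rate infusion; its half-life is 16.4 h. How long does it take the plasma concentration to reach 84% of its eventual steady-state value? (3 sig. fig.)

43.4 hours

k = ln 2 / 16.4 = 0.04227 h⁻¹
f = 1 − e^(−kt)  ⇒  t = −ln(1 − f) / k
t = −ln(1 − 0.84) / 0.04227 = 1.833 / 0.04227 ≈ 43.4 hours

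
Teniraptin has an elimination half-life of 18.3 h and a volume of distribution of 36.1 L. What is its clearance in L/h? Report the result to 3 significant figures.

k = ln 2 / t½ = ln 2 / 18.3 = 0.03788 h⁻¹
CL = k · V = 0.03788 × 36.1 ≈ 1.37 L/h

1.37 L/h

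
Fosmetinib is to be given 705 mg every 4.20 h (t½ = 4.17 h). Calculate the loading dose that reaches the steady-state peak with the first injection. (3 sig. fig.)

k = ln 2 / 4.17 = 0.1662 h⁻¹
Accumulation ratio R = 1 / (1 − e^(−kτ)) = 1 / (1 − e^(−0.1662×4.20)) = 1 / (1 − 0.4975) = 1.990
Loading dose = maintenance dose × R = 705 × 1.990 ≈ 1400 mg

1400 mg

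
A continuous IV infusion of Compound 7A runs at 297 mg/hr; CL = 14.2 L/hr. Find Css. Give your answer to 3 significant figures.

20.9 µg/mL

Css = infusion rate / CL = 297 / 14.2 ≈ 20.9 µg/mL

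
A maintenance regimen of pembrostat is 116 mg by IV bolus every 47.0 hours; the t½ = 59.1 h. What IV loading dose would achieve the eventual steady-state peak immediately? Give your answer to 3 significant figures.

274 mg

k = ln 2 / 59.1 = 0.01173 h⁻¹
Accumulation ratio R = 1 / (1 − e^(−kτ)) = 1 / (1 − e^(−0.01173×47.0)) = 1 / (1 − 0.5762) = 2.360
Loading dose = maintenance dose × R = 116 × 2.360 ≈ 274 mg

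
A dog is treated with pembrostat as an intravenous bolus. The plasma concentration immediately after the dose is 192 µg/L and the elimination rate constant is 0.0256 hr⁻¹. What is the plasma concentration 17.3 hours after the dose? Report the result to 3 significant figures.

123 µg/L

C(t) = C₀ e^(−kt) = 192 × e^(−0.02560 × 17.3) = 192 × e^(−0.4429) = 192 × 0.6422 ≈ 123 µg/L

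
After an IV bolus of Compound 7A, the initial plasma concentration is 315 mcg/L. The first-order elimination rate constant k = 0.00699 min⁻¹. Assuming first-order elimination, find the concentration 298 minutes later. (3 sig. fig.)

C(t) = C₀ e^(−kt) = 315 × e^(−0.006990 × 298) = 315 × e^(−2.083) = 315 × 0.1246 ≈ 39.2 mcg/L

39.2 mcg/L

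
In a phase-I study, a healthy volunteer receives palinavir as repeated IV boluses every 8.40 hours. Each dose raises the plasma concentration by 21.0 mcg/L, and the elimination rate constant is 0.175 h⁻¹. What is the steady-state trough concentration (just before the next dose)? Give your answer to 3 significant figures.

Fraction remaining after one interval: e^(−kτ) = e^(−0.1750 × 8.40) = 0.2299
R = 1 / (1 − 0.2299) = 1.299
Css,max = 21.0 × 1.299 = 27.27 mcg/L
Css,min = Css,max × e^(−kτ) = 27.27 × 0.2299 ≈ 6.27 mcg/L

6.27 mcg/L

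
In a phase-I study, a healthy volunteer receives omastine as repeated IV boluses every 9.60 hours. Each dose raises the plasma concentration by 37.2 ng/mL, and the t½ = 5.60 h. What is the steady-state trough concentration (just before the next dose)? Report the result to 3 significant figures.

k = ln 2 / 5.60 = 0.1238 h⁻¹
Fraction remaining after one interval: e^(−kτ) = e^(−0.1238 × 9.60) = 0.3048
R = 1 / (1 − 0.3048) = 1.438
Css,max = 37.2 × 1.438 = 53.51 ng/mL
Css,min = Css,max × e^(−kτ) = 53.51 × 0.3048 ≈ 16.3 ng/mL

16.3 ng/mL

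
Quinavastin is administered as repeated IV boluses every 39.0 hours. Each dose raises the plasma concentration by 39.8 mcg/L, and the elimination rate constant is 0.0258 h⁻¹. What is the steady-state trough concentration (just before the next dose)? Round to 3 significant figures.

Fraction remaining after one interval: e^(−kτ) = e^(−0.02580 × 39.0) = 0.3656
R = 1 / (1 − 0.3656) = 1.576
Css,max = 39.8 × 1.576 = 62.74 mcg/L
Css,min = Css,max × e^(−kτ) = 62.74 × 0.3656 ≈ 22.9 mcg/L

22.9 mcg/L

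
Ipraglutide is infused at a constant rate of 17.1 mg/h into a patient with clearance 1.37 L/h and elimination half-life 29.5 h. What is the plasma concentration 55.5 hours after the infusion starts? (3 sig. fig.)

Css = rate / CL = 17.1 / 1.37 = 12.48 µg/mL
k = ln 2 / 29.5 = 0.02350 h⁻¹
C(t) = Css (1 − e^(−kt)) = 12.48 × (1 − e^(−1.304)) = 12.48 × 0.7286 ≈ 9.09 µg/mL

9.09 µg/mL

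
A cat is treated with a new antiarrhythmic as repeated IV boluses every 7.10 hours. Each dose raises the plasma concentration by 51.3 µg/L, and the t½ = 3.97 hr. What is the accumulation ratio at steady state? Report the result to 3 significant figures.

1.41

k = ln 2 / 3.97 = 0.1746 hr⁻¹
Fraction remaining after one interval: e^(−kτ) = e^(−0.1746 × 7.10) = 0.2895
R = 1 / (1 − 0.2895) = 1 / 0.7105 ≈ 1.41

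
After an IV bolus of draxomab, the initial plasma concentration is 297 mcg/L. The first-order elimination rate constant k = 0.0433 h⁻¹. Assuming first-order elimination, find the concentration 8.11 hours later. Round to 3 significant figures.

C(t) = C₀ e^(−kt) = 297 × e^(−0.04330 × 8.11) = 297 × e^(−0.3512) = 297 × 0.7039 ≈ 209 mcg/L

209 mcg/L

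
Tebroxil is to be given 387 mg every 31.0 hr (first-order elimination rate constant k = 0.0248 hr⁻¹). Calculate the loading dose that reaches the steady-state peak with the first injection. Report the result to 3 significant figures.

Accumulation ratio R = 1 / (1 − e^(−kτ)) = 1 / (1 − e^(−0.02480×31.0)) = 1 / (1 − 0.4636) = 1.864
Loading dose = maintenance dose × R = 387 × 1.864 ≈ 721 mg

721 mg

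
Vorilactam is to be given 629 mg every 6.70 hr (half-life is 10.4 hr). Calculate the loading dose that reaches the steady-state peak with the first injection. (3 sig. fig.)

k = ln 2 / 10.4 = 0.06665 hr⁻¹
Accumulation ratio R = 1 / (1 − e^(−kτ)) = 1 / (1 − e^(−0.06665×6.70)) = 1 / (1 − 0.6398) = 2.776
Loading dose = maintenance dose × R = 629 × 2.776 ≈ 1750 mg

1750 mg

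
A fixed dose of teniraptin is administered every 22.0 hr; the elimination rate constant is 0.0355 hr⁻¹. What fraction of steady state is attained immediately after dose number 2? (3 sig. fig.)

0.790

f_n = 1 − e^(−nkτ) = 1 − e^(−2 × 0.03550 × 22.0) = 1 − e^(−1.562) = 1 − 0.2097 ≈ 0.790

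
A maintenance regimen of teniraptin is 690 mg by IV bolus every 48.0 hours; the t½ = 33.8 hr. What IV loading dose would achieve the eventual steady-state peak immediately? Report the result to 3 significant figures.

k = ln 2 / 33.8 = 0.02051 hr⁻¹
Accumulation ratio R = 1 / (1 − e^(−kτ)) = 1 / (1 − e^(−0.02051×48.0)) = 1 / (1 − 0.3737) = 1.597
Loading dose = maintenance dose × R = 690 × 1.597 ≈ 1100 mg

1100 mg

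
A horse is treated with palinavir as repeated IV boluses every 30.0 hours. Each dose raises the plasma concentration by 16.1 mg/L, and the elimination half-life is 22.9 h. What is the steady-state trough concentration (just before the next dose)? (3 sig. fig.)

10.9 mg/L

k = ln 2 / 22.9 = 0.03027 h⁻¹
Fraction remaining after one interval: e^(−kτ) = e^(−0.03027 × 30.0) = 0.4033
R = 1 / (1 − 0.4033) = 1.676
Css,max = 16.1 × 1.676 = 26.98 mg/L
Css,min = Css,max × e^(−kτ) = 26.98 × 0.4033 ≈ 10.9 mg/L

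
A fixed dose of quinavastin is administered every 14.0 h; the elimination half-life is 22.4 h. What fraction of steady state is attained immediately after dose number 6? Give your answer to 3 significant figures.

k = ln 2 / 22.4 = 0.03094 h⁻¹
f_n = 1 − e^(−nkτ) = 1 − e^(−6 × 0.03094 × 14.0) = 1 − e^(−2.599) = 1 − 0.07433 ≈ 0.926

0.926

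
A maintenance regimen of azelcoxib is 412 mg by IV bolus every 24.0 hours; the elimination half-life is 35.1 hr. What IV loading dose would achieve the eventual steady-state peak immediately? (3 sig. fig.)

1090 mg

k = ln 2 / 35.1 = 0.01975 hr⁻¹
Accumulation ratio R = 1 / (1 − e^(−kτ)) = 1 / (1 − e^(−0.01975×24.0)) = 1 / (1 − 0.6225) = 2.649
Loading dose = maintenance dose × R = 412 × 2.649 ≈ 1090 mg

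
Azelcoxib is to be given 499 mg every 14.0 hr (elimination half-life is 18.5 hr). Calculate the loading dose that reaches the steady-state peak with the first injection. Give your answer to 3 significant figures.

1220 mg

k = ln 2 / 18.5 = 0.03747 hr⁻¹
Accumulation ratio R = 1 / (1 − e^(−kτ)) = 1 / (1 − e^(−0.03747×14.0)) = 1 / (1 − 0.5918) = 2.450
Loading dose = maintenance dose × R = 499 × 2.450 ≈ 1220 mg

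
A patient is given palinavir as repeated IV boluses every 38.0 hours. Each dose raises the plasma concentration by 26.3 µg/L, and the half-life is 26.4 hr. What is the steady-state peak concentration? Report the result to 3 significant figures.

41.7 µg/L

k = ln 2 / 26.4 = 0.02626 hr⁻¹
Fraction remaining after one interval: e^(−kτ) = e^(−0.02626 × 38.0) = 0.3687
R = 1 / (1 − 0.3687) = 1.584
Css,max = 26.3 × 1.584 ≈ 41.7 µg/L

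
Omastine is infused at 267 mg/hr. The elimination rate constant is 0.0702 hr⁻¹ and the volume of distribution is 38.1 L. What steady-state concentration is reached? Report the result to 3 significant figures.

99.8 µg/mL

CL = k · V = 0.0702 × 38.1 = 2.675 L/hr
Css = rate / CL = 267 / 2.675 ≈ 99.8 µg/mL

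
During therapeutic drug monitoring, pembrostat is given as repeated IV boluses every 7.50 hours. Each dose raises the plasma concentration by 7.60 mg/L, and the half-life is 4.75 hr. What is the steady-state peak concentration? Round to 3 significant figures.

k = ln 2 / 4.75 = 0.1459 hr⁻¹
Fraction remaining after one interval: e^(−kτ) = e^(−0.1459 × 7.50) = 0.3347
R = 1 / (1 − 0.3347) = 1.503
Css,max = 7.60 × 1.503 ≈ 11.4 mg/L

11.4 mg/L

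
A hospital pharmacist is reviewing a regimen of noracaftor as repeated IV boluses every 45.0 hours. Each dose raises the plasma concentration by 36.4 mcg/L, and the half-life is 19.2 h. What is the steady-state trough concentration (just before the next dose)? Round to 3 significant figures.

k = ln 2 / 19.2 = 0.03610 h⁻¹
Fraction remaining after one interval: e^(−kτ) = e^(−0.03610 × 45.0) = 0.1970
R = 1 / (1 − 0.1970) = 1.245
Css,max = 36.4 × 1.245 = 45.33 mcg/L
Css,min = Css,max × e^(−kτ) = 45.33 × 0.1970 ≈ 8.93 mcg/L

8.93 mcg/L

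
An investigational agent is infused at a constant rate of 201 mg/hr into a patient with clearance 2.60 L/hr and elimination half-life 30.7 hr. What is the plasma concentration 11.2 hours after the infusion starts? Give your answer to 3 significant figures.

Css = rate / CL = 201 / 2.60 = 77.31 µg/mL
k = ln 2 / 30.7 = 0.02258 hr⁻¹
C(t) = Css (1 − e^(−kt)) = 77.31 × (1 − e^(−0.2529)) = 77.31 × 0.2234 ≈ 17.3 µg/mL

17.3 µg/mL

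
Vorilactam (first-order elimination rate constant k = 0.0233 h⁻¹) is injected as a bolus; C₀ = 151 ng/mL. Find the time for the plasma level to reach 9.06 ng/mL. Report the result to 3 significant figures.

121 hours

C(t) = C₀ e^(−kt)  ⇒  t = ln(C₀/C) / k
t = ln(151/9.06) / 0.02330 = 2.813 / 0.02330 ≈ 121 hours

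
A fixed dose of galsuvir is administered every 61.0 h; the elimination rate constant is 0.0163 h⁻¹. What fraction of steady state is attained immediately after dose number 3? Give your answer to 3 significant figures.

f_n = 1 − e^(−nkτ) = 1 − e^(−3 × 0.01630 × 61.0) = 1 − e^(−2.983) = 1 − 0.05065 ≈ 0.949

0.949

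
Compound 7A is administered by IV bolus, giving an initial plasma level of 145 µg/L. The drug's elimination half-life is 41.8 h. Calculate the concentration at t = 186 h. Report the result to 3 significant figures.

6.64 µg/L

k = ln 2 / 41.8 = 0.01658 h⁻¹
186 h is 4.450 half-lives, so C = 145 × (1/2)^4.450 = 145 × 0.04576 ≈ 6.64 µg/L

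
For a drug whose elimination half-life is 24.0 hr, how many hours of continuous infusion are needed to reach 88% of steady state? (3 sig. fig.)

73.4 hours

k = ln 2 / 24.0 = 0.02888 hr⁻¹
f = 1 − e^(−kt)  ⇒  t = −ln(1 − f) / k
t = −ln(1 − 0.88) / 0.02888 = 2.120 / 0.02888 ≈ 73.4 hours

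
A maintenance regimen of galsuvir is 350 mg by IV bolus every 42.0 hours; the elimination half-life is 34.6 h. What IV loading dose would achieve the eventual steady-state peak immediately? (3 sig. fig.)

615 mg

k = ln 2 / 34.6 = 0.02003 h⁻¹
Accumulation ratio R = 1 / (1 − e^(−kτ)) = 1 / (1 − e^(−0.02003×42.0)) = 1 / (1 − 0.4311) = 1.758
Loading dose = maintenance dose × R = 350 × 1.758 ≈ 615 mg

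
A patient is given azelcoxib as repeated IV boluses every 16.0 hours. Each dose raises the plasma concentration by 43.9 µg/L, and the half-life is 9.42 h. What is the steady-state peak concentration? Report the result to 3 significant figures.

k = ln 2 / 9.42 = 0.07358 h⁻¹
Fraction remaining after one interval: e^(−kτ) = e^(−0.07358 × 16.0) = 0.3081
R = 1 / (1 − 0.3081) = 1.445
Css,max = 43.9 × 1.445 ≈ 63.4 µg/L

63.4 µg/L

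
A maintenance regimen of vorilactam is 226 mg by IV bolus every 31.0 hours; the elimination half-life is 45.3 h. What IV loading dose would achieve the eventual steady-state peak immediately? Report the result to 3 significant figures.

k = ln 2 / 45.3 = 0.01530 h⁻¹
Accumulation ratio R = 1 / (1 − e^(−kτ)) = 1 / (1 − e^(−0.01530×31.0)) = 1 / (1 − 0.6223) = 2.648
Loading dose = maintenance dose × R = 226 × 2.648 ≈ 598 mg

598 mg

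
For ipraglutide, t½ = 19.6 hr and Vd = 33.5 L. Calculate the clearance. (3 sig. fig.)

k = ln 2 / t½ = ln 2 / 19.6 = 0.03536 hr⁻¹
CL = k · V = 0.03536 × 33.5 ≈ 1.18 L/hr

1.18 L/hr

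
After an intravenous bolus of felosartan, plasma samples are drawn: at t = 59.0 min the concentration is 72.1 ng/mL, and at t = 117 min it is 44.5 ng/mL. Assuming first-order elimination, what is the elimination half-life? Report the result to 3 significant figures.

83.3 minutes

k = ln(C₁/C₂) / (t₂ − t₁) = ln(72.1/44.5) / (117 − 59.0)
  = 0.4826 / 58.00 = 0.008320 min⁻¹
t½ = ln 2 / k = ln 2 / 0.008320 ≈ 83.3 minutes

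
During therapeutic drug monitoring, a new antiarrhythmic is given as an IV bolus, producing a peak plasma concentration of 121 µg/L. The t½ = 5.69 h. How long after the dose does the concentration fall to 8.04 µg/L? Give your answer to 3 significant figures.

k = ln 2 / 5.69 = 0.1218 h⁻¹
C(t) = C₀ e^(−kt)  ⇒  t = ln(C₀/C) / k
t = ln(121/8.04) / 0.1218 = 2.711 / 0.1218 ≈ 22.3 hours

22.3 hours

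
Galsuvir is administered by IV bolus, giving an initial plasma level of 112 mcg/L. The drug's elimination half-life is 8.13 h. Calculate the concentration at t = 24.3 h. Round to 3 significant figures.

k = ln 2 / 8.13 = 0.08526 h⁻¹
24.3 h is 2.989 half-lives, so C = 112 × (1/2)^2.989 = 112 × 0.1260 ≈ 14.1 mcg/L

14.1 mcg/L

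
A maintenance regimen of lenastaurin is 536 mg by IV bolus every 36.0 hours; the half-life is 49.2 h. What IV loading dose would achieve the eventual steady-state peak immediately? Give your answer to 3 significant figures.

k = ln 2 / 49.2 = 0.01409 h⁻¹
Accumulation ratio R = 1 / (1 − e^(−kτ)) = 1 / (1 − e^(−0.01409×36.0)) = 1 / (1 − 0.6022) = 2.514
Loading dose = maintenance dose × R = 536 × 2.514 ≈ 1350 mg

1350 mg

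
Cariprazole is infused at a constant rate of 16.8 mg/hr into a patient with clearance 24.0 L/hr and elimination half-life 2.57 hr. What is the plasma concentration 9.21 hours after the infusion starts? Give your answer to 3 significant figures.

Css = rate / CL = 16.8 / 24.0 = 0.7000 mg/L
k = ln 2 / 2.57 = 0.2697 hr⁻¹
C(t) = Css (1 − e^(−kt)) = 0.7000 × (1 − e^(−2.484)) = 0.7000 × 0.9166 ≈ 0.642 mg/L

0.642 mg/L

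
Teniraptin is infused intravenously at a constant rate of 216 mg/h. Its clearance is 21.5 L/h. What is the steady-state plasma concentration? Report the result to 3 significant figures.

10.0 µg/mL

Css = infusion rate / CL = 216 / 21.5 ≈ 10.0 µg/mL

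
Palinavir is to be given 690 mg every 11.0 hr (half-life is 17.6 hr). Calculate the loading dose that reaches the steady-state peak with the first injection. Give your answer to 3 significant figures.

1960 mg

k = ln 2 / 17.6 = 0.03938 hr⁻¹
Accumulation ratio R = 1 / (1 − e^(−kτ)) = 1 / (1 − e^(−0.03938×11.0)) = 1 / (1 − 0.6484) = 2.844
Loading dose = maintenance dose × R = 690 × 2.844 ≈ 1960 mg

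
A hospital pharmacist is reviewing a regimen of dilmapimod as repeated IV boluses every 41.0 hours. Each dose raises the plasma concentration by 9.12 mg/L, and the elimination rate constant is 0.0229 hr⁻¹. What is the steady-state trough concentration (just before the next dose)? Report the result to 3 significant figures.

Fraction remaining after one interval: e^(−kτ) = e^(−0.02290 × 41.0) = 0.3911
R = 1 / (1 − 0.3911) = 1.642
Css,max = 9.12 × 1.642 = 14.98 mg/L
Css,min = Css,max × e^(−kτ) = 14.98 × 0.3911 ≈ 5.86 mg/L

5.86 mg/L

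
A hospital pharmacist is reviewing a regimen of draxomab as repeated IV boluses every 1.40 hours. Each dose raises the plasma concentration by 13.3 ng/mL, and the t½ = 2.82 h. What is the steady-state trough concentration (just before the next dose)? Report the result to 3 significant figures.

k = ln 2 / 2.82 = 0.2458 h⁻¹
Fraction remaining after one interval: e^(−kτ) = e^(−0.2458 × 1.40) = 0.7088
R = 1 / (1 − 0.7088) = 3.435
Css,max = 13.3 × 3.435 = 45.68 ng/mL
Css,min = Css,max × e^(−kτ) = 45.68 × 0.7088 ≈ 32.4 ng/mL

32.4 ng/mL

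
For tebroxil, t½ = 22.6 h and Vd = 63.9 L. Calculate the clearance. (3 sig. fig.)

k = ln 2 / t½ = ln 2 / 22.6 = 0.03067 h⁻¹
CL = k · V = 0.03067 × 63.9 ≈ 1.96 L/h

1.96 L/h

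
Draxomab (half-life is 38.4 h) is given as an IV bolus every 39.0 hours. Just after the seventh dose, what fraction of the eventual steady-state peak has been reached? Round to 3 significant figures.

k = ln 2 / 38.4 = 0.01805 h⁻¹
f_n = 1 − e^(−nkτ) = 1 − e^(−7 × 0.01805 × 39.0) = 1 − e^(−4.928) = 1 − 0.007242 ≈ 0.993

0.993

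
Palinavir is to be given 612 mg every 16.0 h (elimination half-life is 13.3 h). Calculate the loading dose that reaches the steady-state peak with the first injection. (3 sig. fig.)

k = ln 2 / 13.3 = 0.05212 h⁻¹
Accumulation ratio R = 1 / (1 − e^(−kτ)) = 1 / (1 − e^(−0.05212×16.0)) = 1 / (1 − 0.4344) = 1.768
Loading dose = maintenance dose × R = 612 × 1.768 ≈ 1080 mg

1080 mg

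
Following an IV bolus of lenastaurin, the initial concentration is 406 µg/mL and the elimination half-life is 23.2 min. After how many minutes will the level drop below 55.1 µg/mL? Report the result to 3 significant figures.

k = ln 2 / 23.2 = 0.02988 min⁻¹
C(t) = C₀ e^(−kt)  ⇒  t = ln(C₀/C) / k
t = ln(406/55.1) / 0.02988 = 1.997 / 0.02988 ≈ 66.8 minutes

66.8 minutes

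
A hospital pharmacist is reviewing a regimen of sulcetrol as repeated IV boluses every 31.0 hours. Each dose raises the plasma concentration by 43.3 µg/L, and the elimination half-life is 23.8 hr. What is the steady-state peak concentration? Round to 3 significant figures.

72.8 µg/L

k = ln 2 / 23.8 = 0.02912 hr⁻¹
Fraction remaining after one interval: e^(−kτ) = e^(−0.02912 × 31.0) = 0.4054
R = 1 / (1 − 0.4054) = 1.682
Css,max = 43.3 × 1.682 ≈ 72.8 µg/L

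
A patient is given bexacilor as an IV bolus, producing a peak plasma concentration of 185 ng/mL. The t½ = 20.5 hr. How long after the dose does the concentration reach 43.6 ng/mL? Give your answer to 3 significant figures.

k = ln 2 / 20.5 = 0.03381 hr⁻¹
C(t) = C₀ e^(−kt)  ⇒  t = ln(C₀/C) / k
t = ln(185/43.6) / 0.03381 = 1.445 / 0.03381 ≈ 42.7 hours

42.7 hours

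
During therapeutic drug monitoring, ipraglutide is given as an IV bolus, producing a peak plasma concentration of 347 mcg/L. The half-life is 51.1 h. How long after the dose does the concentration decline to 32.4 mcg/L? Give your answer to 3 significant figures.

175 hours

k = ln 2 / 51.1 = 0.01356 h⁻¹
C(t) = C₀ e^(−kt)  ⇒  t = ln(C₀/C) / k
t = ln(347/32.4) / 0.01356 = 2.371 / 0.01356 ≈ 175 hours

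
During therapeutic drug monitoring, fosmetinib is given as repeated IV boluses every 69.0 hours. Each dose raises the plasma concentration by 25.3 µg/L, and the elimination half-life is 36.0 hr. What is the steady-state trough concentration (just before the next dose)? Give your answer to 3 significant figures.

9.12 µg/L

k = ln 2 / 36.0 = 0.01925 hr⁻¹
Fraction remaining after one interval: e^(−kτ) = e^(−0.01925 × 69.0) = 0.2649
R = 1 / (1 − 0.2649) = 1.360
Css,max = 25.3 × 1.360 = 34.42 µg/L
Css,min = Css,max × e^(−kτ) = 34.42 × 0.2649 ≈ 9.12 µg/L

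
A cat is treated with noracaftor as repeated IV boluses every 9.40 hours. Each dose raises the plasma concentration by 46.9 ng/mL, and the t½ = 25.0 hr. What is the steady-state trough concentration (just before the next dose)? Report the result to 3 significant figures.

158 ng/mL

k = ln 2 / 25.0 = 0.02773 hr⁻¹
Fraction remaining after one interval: e^(−kτ) = e^(−0.02773 × 9.40) = 0.7706
R = 1 / (1 − 0.7706) = 4.359
Css,max = 46.9 × 4.359 = 204.4 ng/mL
Css,min = Css,max × e^(−kτ) = 204.4 × 0.7706 ≈ 158 ng/mL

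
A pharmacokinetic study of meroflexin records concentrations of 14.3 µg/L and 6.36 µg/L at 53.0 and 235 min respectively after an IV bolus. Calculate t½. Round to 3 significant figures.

k = ln(C₁/C₂) / (t₂ − t₁) = ln(14.3/6.36) / (235 − 53.0)
  = 0.8102 / 182.0 = 0.004452 min⁻¹
t½ = ln 2 / k = ln 2 / 0.004452 ≈ 156 minutes

156 minutes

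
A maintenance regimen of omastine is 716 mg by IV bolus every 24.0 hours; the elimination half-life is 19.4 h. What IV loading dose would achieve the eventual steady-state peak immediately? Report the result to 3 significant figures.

k = ln 2 / 19.4 = 0.03573 h⁻¹
Accumulation ratio R = 1 / (1 − e^(−kτ)) = 1 / (1 − e^(−0.03573×24.0)) = 1 / (1 − 0.4242) = 1.737
Loading dose = maintenance dose × R = 716 × 1.737 ≈ 1240 mg

1240 mg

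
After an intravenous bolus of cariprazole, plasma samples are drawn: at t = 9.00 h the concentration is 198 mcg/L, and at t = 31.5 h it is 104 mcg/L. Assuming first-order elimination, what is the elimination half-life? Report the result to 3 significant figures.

k = ln(C₁/C₂) / (t₂ − t₁) = ln(198/104) / (31.5 − 9.00)
  = 0.6439 / 22.50 = 0.02862 h⁻¹
t½ = ln 2 / k = ln 2 / 0.02862 ≈ 24.2 hours

24.2 hours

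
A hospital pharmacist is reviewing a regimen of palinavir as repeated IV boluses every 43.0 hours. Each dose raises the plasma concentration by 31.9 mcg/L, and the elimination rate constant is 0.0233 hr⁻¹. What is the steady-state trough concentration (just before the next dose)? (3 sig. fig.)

18.5 mcg/L

Fraction remaining after one interval: e^(−kτ) = e^(−0.02330 × 43.0) = 0.3672
R = 1 / (1 − 0.3672) = 1.580
Css,max = 31.9 × 1.580 = 50.41 mcg/L
Css,min = Css,max × e^(−kτ) = 50.41 × 0.3672 ≈ 18.5 mcg/L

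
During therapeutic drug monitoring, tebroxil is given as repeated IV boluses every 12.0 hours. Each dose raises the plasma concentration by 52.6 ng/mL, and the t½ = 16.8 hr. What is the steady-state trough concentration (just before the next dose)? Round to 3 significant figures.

k = ln 2 / 16.8 = 0.04126 hr⁻¹
Fraction remaining after one interval: e^(−kτ) = e^(−0.04126 × 12.0) = 0.6095
R = 1 / (1 − 0.6095) = 2.561
Css,max = 52.6 × 2.561 = 134.7 ng/mL
Css,min = Css,max × e^(−kτ) = 134.7 × 0.6095 ≈ 82.1 ng/mL

82.1 ng/mL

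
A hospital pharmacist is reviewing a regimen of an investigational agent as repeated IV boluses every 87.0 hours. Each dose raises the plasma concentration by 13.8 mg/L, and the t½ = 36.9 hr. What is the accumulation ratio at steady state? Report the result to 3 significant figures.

1.24

k = ln 2 / 36.9 = 0.01878 hr⁻¹
Fraction remaining after one interval: e^(−kτ) = e^(−0.01878 × 87.0) = 0.1951
R = 1 / (1 − 0.1951) = 1 / 0.8049 ≈ 1.24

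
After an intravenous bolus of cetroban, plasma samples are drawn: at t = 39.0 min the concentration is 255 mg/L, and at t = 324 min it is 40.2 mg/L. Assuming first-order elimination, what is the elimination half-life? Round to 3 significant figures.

k = ln(C₁/C₂) / (t₂ − t₁) = ln(255/40.2) / (324 − 39.0)
  = 1.847 / 285.0 = 0.006482 min⁻¹
t½ = ln 2 / k = ln 2 / 0.006482 ≈ 107 minutes

107 minutes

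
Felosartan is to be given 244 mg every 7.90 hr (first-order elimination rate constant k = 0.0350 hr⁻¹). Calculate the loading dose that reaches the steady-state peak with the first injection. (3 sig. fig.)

Accumulation ratio R = 1 / (1 − e^(−kτ)) = 1 / (1 − e^(−0.03500×7.90)) = 1 / (1 − 0.7584) = 4.140
Loading dose = maintenance dose × R = 244 × 4.140 ≈ 1010 mg

1010 mg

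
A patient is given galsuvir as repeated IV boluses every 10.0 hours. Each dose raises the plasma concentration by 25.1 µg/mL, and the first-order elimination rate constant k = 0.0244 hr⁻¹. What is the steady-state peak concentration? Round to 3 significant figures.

Fraction remaining after one interval: e^(−kτ) = e^(−0.02440 × 10.0) = 0.7835
R = 1 / (1 − 0.7835) = 4.619
Css,max = 25.1 × 4.619 ≈ 116 µg/mL

116 µg/mL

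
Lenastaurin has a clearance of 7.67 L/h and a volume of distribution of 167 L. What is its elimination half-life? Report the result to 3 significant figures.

15.1 hours

k = CL / V = 7.67 / 167 = 0.04593 h⁻¹
t½ = ln 2 / k = ln 2 / 0.04593 ≈ 15.1 hours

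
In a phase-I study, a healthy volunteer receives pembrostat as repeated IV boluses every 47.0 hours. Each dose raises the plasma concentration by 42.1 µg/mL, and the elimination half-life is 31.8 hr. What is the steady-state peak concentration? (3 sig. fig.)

65.7 µg/mL

k = ln 2 / 31.8 = 0.02180 hr⁻¹
Fraction remaining after one interval: e^(−kτ) = e^(−0.02180 × 47.0) = 0.3590
R = 1 / (1 − 0.3590) = 1.560
Css,max = 42.1 × 1.560 ≈ 65.7 µg/mL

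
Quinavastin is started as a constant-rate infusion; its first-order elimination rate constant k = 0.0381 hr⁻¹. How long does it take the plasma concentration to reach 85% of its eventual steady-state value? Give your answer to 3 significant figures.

f = 1 − e^(−kt)  ⇒  t = −ln(1 − f) / k
t = −ln(1 − 0.85) / 0.03810 = 1.897 / 0.03810 ≈ 49.8 hours

49.8 hours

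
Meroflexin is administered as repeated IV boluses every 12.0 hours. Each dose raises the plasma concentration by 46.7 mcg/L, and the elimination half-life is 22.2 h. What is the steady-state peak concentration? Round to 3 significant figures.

k = ln 2 / 22.2 = 0.03122 h⁻¹
Fraction remaining after one interval: e^(−kτ) = e^(−0.03122 × 12.0) = 0.6875
R = 1 / (1 − 0.6875) = 3.200
Css,max = 46.7 × 3.200 ≈ 149 mcg/L

149 mcg/L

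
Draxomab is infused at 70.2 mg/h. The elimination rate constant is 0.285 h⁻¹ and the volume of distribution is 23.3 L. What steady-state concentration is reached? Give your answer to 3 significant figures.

CL = k · V = 0.285 × 23.3 = 6.640 L/h
Css = rate / CL = 70.2 / 6.640 ≈ 10.6 µg/mL

10.6 µg/mL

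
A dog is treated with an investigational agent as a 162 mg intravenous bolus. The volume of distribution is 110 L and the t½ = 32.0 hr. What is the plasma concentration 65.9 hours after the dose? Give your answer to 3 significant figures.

0.353 µg/mL

C₀ = dose / V = 162 / 110 = 1.473 µg/mL
k = ln 2 / 32.0 = 0.02166 hr⁻¹
C(t) = C₀ e^(−kt) = 1.473 × e^(−0.02166 × 65.9) = 1.473 × e^(−1.427) = 1.473 × 0.2399 ≈ 0.353 µg/mL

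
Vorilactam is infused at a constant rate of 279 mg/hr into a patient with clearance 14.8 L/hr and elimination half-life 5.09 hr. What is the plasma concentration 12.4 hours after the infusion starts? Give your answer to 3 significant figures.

Css = rate / CL = 279 / 14.8 = 18.85 µg/mL
k = ln 2 / 5.09 = 0.1362 hr⁻¹
C(t) = Css (1 − e^(−kt)) = 18.85 × (1 − e^(−1.689)) = 18.85 × 0.8152 ≈ 15.4 µg/mL

15.4 µg/mL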